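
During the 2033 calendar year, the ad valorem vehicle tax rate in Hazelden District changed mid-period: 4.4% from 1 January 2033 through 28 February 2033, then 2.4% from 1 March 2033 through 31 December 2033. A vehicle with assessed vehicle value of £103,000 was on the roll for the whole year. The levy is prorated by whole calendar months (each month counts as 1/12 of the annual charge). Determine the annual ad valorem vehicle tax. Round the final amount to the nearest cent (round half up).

1 January – 28 February 2033: 2 months at 4.4% → £103,000 × 4.4% × 2/12 = £755.3333
1 March – 31 December 2033: 10 months at 2.4% → £103,000 × 2.4% × 10/12 = £2,060.0000
Total = £2,815.3333

£2,815.33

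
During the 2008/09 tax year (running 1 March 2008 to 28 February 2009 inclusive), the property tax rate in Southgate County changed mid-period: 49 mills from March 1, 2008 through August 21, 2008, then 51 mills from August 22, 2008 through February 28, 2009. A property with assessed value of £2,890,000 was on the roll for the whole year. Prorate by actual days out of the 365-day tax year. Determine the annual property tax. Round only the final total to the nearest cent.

£144,634.60

March 1 – August 21, 2008: 174 days at 49 mills → £2,890,000 × 4.9% × 174/365 = £67,507.2329
August 22, 2008 – February 28, 2009: 191 days at 51 mills → £2,890,000 × 5.1% × 191/365 = £77,127.3699
Total = £144,634.6027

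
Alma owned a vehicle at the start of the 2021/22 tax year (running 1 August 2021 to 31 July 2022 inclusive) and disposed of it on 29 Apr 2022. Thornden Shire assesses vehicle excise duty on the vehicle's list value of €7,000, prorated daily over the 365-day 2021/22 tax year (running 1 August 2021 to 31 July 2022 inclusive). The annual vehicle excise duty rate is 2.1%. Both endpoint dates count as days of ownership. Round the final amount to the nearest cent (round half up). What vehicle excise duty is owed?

€109.55

Days held (1 Aug 2021 – 29 Apr 2022): 272 out of 365
Tax = €7,000 × 2.1% × 272/365 = €109.5452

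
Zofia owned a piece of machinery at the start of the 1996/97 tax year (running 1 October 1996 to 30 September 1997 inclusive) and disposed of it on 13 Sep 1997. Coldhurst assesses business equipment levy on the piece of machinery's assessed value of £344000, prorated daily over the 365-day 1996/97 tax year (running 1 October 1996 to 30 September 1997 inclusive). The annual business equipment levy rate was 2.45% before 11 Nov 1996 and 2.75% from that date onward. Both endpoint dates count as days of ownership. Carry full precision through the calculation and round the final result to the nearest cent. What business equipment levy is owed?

£8903.47

1 Oct – 10 Nov 1996: 41 days at 2.45% → £344000 × 2.45% × 41/365 = £946.7068
11 Nov 1996 – 13 Sep 1997: 307 days at 2.75% → £344000 × 2.75% × 307/365 = £7956.7671
Total = £8903.4740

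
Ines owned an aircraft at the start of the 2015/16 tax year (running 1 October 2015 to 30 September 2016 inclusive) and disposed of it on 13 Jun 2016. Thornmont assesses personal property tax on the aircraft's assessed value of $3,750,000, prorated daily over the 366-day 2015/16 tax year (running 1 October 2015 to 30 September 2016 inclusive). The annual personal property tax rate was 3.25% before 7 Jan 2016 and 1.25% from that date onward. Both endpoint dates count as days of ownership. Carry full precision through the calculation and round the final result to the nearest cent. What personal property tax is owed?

1 Oct 2015 – 6 Jan 2016: 98 days at 3.25% → $3,750,000 × 3.25% × 98/366 = $32,633.1967
7 Jan – 13 Jun 2016: 159 days at 1.25% → $3,750,000 × 1.25% × 159/366 = $20,363.7295
Total = $52,996.9262

$52,996.93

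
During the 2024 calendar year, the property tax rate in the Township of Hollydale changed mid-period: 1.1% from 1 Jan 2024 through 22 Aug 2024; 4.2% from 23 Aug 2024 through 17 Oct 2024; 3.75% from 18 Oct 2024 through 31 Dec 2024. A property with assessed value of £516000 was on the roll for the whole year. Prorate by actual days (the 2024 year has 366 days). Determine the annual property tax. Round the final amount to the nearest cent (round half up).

£10925.52

1 Jan – 22 Aug 2024: 235 days at 1.1% → £516000 × 1.1% × 235/366 = £3644.4262
23 Aug – 17 Oct 2024: 56 days at 4.2% → £516000 × 4.2% × 56/366 = £3315.9344
18 Oct – 31 Dec 2024: 75 days at 3.75% → £516000 × 3.75% × 75/366 = £3965.1639
Total = £10925.5246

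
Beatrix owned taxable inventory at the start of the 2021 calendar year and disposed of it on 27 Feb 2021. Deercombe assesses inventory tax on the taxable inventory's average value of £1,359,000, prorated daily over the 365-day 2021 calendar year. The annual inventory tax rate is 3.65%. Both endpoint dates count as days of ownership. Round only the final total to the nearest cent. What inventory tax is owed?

£7,882.20

Days held (1 Jan – 27 Feb 2021): 58 out of 365
Tax = £1,359,000 × 3.65% × 58/365 = £7,882.2000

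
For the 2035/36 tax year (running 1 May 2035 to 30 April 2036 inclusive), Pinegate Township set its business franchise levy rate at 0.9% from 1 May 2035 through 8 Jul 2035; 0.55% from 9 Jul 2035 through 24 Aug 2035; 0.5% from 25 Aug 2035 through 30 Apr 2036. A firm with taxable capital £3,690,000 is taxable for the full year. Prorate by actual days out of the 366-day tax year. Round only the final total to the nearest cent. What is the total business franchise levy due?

1 May – 8 Jul 2035: 69 days at 0.9% → £3,690,000 × 0.9% × 69/366 = £6,260.9016
9 Jul – 24 Aug 2035: 47 days at 0.55% → £3,690,000 × 0.55% × 47/366 = £2,606.1885
25 Aug 2035 – 30 Apr 2036: 250 days at 0.5% → £3,690,000 × 0.5% × 250/366 = £12,602.4590
Total = £21,469.5492

£21,469.55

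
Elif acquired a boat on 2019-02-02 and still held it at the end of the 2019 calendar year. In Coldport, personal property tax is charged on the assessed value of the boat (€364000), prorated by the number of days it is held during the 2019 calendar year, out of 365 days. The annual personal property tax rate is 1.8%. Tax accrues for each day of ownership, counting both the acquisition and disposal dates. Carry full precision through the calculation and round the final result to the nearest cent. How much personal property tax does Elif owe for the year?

€5977.58

Days held (2019-02-02 to 2019-12-31): 333 out of 365
Tax = €364000 × 1.8% × 333/365 = €5977.5781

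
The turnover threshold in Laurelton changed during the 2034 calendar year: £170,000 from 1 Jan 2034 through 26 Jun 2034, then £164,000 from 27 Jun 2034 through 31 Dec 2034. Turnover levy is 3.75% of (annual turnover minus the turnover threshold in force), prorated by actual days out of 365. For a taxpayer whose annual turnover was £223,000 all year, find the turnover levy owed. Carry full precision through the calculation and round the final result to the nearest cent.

£2,103.39

1 Jan – 26 Jun 2034: 177 days, exemption £170,000 → (£223,000 − £170,000) × 3.75% × 177/365 = £963.8014
27 Jun – 31 Dec 2034: 188 days, exemption £164,000 → (£223,000 − £164,000) × 3.75% × 188/365 = £1,139.5890
Total = £2,103.3904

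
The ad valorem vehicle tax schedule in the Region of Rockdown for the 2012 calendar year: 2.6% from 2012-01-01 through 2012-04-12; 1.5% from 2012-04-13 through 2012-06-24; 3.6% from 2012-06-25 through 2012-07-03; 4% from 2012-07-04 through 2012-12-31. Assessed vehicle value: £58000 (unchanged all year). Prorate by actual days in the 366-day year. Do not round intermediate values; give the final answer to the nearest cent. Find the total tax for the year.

£1796.57

2012-01-01 to 2012-04-12: 103 days at 2.6% → £58000 × 2.6% × 103/366 = £424.3825
2012-04-13 to 2012-06-24: 73 days at 1.5% → £58000 × 1.5% × 73/366 = £173.5246
2012-06-25 to 2012-07-03: 9 days at 3.6% → £58000 × 3.6% × 9/366 = £51.3443
2012-07-04 to 2012-12-31: 181 days at 4% → £58000 × 4% × 181/366 = £1147.3224
Total = £1796.5738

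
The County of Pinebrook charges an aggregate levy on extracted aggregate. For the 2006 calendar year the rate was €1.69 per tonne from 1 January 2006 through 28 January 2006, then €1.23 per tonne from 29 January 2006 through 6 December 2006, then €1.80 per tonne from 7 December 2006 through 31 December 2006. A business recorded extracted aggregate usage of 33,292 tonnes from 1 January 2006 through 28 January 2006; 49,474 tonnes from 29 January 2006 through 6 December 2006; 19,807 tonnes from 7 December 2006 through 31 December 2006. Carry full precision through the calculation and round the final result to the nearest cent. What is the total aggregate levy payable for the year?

€152769.10

1 January – 28 January 2006: 33,292 tonnes at €1.69/tonne → €56263.48
29 January – 6 December 2006: 49,474 tonnes at €1.23/tonne → €60853.02
7 December – 31 December 2006: 19,807 tonnes at €1.80/tonne → €35652.60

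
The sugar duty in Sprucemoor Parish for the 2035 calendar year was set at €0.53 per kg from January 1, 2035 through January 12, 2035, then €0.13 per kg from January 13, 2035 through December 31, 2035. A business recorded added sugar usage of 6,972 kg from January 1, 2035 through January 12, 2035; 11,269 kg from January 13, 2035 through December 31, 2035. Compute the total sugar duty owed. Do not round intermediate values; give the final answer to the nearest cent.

€5,160.13

January 1 – January 12, 2035: 6,972 kg at €0.53/kg → €3,695.16
January 13 – December 31, 2035: 11,269 kg at €0.13/kg → €1,464.97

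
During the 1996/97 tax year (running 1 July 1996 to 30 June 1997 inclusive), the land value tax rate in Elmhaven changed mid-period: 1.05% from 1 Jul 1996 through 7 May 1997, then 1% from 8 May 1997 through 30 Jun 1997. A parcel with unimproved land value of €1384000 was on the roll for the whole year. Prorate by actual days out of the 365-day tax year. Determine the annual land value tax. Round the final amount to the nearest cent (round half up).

€14429.62

1 Jul 1996 – 7 May 1997: 311 days at 1.05% → €1384000 × 1.05% × 311/365 = €12382.0603
8 May – 30 Jun 1997: 54 days at 1% → €1384000 × 1% × 54/365 = €2047.5616
Total = €14429.6219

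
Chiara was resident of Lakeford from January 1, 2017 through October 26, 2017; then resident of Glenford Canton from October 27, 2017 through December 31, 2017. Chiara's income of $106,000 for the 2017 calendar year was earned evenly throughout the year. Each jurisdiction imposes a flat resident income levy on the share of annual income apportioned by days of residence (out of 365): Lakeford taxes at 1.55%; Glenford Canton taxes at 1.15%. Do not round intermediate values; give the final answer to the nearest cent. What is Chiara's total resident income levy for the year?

$1,566.33

Lakeford, January 1 – October 26, 2017: 299 days → $106,000 × 1.55% × 299/365 = $1,345.9096
Glenford Canton, October 27 – December 31, 2017: 66 days → $106,000 × 1.15% × 66/365 = $220.4219
Total = $1,566.3315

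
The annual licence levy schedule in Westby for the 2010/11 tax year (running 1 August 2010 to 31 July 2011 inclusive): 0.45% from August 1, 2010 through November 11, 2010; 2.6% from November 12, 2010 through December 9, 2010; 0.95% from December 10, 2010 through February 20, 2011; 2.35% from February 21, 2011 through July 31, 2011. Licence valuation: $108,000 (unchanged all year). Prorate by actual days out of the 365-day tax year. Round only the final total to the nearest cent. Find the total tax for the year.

$1,677.25

August 1 – November 11, 2010: 103 days at 0.45% → $108,000 × 0.45% × 103/365 = $137.1452
November 12 – December 9, 2010: 28 days at 2.6% → $108,000 × 2.6% × 28/365 = $215.4082
December 10, 2010 – February 20, 2011: 73 days at 0.95% → $108,000 × 0.95% × 73/365 = $205.2000
February 21 – July 31, 2011: 161 days at 2.35% → $108,000 × 2.35% × 161/365 = $1,119.5014
Total = $1,677.2548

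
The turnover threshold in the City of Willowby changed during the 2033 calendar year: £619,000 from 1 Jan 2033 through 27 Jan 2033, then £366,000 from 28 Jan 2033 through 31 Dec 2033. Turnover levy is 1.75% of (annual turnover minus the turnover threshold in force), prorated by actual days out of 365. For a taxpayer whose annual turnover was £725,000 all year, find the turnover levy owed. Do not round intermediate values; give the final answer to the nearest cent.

£5,954.99

1 Jan – 27 Jan 2033: 27 days, exemption £619,000 → (£725,000 − £619,000) × 1.75% × 27/365 = £137.2192
28 Jan – 31 Dec 2033: 338 days, exemption £366,000 → (£725,000 − £366,000) × 1.75% × 338/365 = £5,817.7671
Total = £5,954.9863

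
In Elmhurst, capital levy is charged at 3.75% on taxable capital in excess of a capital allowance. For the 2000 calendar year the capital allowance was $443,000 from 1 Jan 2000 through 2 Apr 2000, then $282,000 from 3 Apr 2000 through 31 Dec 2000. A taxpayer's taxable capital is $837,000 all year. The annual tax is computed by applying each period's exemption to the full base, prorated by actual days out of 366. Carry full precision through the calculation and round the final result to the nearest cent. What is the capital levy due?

1 Jan – 2 Apr 2000: 93 days, exemption $443,000 → ($837,000 − $443,000) × 3.75% × 93/366 = $3,754.3033
3 Apr – 31 Dec 2000: 273 days, exemption $282,000 → ($837,000 − $282,000) × 3.75% × 273/366 = $15,524.0779
Total = $19,278.3811

$19,278.38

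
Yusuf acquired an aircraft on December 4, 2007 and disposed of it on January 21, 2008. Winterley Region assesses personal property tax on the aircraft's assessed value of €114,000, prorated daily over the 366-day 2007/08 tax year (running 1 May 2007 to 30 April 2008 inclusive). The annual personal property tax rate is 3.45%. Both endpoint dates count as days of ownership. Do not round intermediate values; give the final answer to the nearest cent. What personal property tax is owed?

€526.55

Days held (December 4, 2007 – January 21, 2008): 49 out of 366
Tax = €114,000 × 3.45% × 49/366 = €526.5492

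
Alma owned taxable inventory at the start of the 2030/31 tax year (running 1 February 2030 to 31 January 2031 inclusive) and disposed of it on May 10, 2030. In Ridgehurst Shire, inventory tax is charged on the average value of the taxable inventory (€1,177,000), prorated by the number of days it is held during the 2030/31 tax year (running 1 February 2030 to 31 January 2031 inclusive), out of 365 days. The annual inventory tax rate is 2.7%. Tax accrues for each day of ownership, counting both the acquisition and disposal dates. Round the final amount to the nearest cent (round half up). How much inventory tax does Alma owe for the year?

€8,619.51

Days held (February 1 – May 10, 2030): 99 out of 365
Tax = €1,177,000 × 2.7% × 99/365 = €8,619.5096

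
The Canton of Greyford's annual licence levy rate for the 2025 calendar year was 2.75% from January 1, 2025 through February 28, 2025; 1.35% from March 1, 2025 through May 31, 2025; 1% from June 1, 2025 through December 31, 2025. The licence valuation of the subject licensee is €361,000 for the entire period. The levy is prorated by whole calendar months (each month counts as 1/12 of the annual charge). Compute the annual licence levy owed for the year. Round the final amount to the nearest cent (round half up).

January 1 – February 28, 2025: 2 months at 2.75% → €361,000 × 2.75% × 2/12 = €1,654.5833
March 1 – May 31, 2025: 3 months at 1.35% → €361,000 × 1.35% × 3/12 = €1,218.3750
June 1 – December 31, 2025: 7 months at 1% → €361,000 × 1% × 7/12 = €2,105.8333
Total = €4,978.7917

€4,978.79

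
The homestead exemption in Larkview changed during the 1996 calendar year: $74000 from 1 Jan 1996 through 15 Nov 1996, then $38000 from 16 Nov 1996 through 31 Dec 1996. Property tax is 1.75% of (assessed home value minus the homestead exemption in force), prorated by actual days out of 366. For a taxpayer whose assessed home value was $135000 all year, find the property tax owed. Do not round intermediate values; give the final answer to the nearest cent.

$1146.68

1 Jan – 15 Nov 1996: 320 days, exemption $74000 → ($135000 − $74000) × 1.75% × 320/366 = $933.3333
16 Nov – 31 Dec 1996: 46 days, exemption $38000 → ($135000 − $38000) × 1.75% × 46/366 = $213.3470
Total = $1146.6803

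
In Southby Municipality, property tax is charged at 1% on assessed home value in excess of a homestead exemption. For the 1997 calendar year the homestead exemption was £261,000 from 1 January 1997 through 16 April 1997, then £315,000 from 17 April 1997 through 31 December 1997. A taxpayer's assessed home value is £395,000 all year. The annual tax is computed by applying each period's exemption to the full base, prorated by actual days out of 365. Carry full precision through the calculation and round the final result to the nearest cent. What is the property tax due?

1 January – 16 April 1997: 106 days, exemption £261,000 → (£395,000 − £261,000) × 1% × 106/365 = £389.1507
17 April – 31 December 1997: 259 days, exemption £315,000 → (£395,000 − £315,000) × 1% × 259/365 = £567.6712
Total = £956.8219

£956.82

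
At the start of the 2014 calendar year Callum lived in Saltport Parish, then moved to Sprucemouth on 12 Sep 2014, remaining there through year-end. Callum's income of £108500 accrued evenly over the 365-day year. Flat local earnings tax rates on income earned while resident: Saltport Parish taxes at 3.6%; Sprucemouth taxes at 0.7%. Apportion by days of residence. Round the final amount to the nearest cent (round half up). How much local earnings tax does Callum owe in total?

£2949.12

Saltport Parish, 1 Jan – 11 Sep 2014: 254 days → £108500 × 3.6% × 254/365 = £2718.1479
Sprucemouth, 12 Sep – 31 Dec 2014: 111 days → £108500 × 0.7% × 111/365 = £230.9712
Total = £2949.1192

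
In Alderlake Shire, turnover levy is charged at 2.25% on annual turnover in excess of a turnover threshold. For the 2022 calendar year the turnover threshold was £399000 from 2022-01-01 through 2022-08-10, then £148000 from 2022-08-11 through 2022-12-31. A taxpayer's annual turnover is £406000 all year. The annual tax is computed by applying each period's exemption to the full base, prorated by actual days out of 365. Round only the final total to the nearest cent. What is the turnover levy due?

£2370.08

2022-01-01 to 2022-08-10: 222 days, exemption £399000 → (£406000 − £399000) × 2.25% × 222/365 = £95.7945
2022-08-11 to 2022-12-31: 143 days, exemption £148000 → (£406000 − £148000) × 2.25% × 143/365 = £2274.2877
Total = £2370.0822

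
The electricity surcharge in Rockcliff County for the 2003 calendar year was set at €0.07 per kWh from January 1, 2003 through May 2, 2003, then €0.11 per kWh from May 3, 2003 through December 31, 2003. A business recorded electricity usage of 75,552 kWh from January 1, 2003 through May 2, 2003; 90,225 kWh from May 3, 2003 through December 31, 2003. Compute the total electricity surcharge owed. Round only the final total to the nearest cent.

€15213.39

January 1 – May 2, 2003: 75,552 kWh at €0.07/kWh → €5288.64
May 3 – December 31, 2003: 90,225 kWh at €0.11/kWh → €9924.75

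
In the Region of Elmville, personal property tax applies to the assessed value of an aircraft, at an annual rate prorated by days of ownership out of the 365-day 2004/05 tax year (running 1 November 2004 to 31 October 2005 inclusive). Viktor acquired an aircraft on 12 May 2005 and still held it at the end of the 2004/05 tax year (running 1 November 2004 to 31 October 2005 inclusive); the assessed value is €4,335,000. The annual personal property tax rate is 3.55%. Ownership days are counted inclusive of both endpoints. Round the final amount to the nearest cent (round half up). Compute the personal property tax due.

€72,940.83

Days held (12 May – 31 October 2005): 173 out of 365
Tax = €4,335,000 × 3.55% × 173/365 = €72,940.8288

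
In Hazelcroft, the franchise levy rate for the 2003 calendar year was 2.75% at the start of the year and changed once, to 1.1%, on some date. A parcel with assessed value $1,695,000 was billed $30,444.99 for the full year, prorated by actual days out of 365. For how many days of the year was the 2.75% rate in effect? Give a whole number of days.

Let d = days at the first rate; then 365 − d days at the second rate.
$1,695,000 × [2.75%·d + 1.1%·(365−d)] / 365 = $30,444.99
Solving gives d = 154, so the new rate took effect on 4 Jun 2003.

154 days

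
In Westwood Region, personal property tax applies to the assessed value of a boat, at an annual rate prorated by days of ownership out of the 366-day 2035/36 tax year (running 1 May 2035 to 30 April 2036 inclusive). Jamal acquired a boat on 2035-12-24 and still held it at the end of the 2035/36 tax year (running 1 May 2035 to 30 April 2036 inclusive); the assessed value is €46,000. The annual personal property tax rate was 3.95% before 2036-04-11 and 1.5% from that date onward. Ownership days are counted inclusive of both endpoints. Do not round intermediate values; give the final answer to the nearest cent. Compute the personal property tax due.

2035-12-24 to 2036-04-10: 109 days at 3.95% → €46,000 × 3.95% × 109/366 = €541.1284
2036-04-11 to 2036-04-30: 20 days at 1.5% → €46,000 × 1.5% × 20/366 = €37.7049
Total = €578.8333

€578.83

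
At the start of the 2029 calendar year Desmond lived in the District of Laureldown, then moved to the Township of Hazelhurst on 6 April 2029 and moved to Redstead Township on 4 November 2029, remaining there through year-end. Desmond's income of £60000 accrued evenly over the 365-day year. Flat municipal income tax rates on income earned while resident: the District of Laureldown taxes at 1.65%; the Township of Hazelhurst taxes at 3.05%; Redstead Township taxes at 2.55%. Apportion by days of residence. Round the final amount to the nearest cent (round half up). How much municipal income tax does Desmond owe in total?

£1563.70

The District of Laureldown, 1 January – 5 April 2029: 95 days → £60000 × 1.65% × 95/365 = £257.6712
The Township of Hazelhurst, 6 April – 3 November 2029: 212 days → £60000 × 3.05% × 212/365 = £1062.9041
Redstead Township, 4 November – 31 December 2029: 58 days → £60000 × 2.55% × 58/365 = £243.1233
Total = £1563.6986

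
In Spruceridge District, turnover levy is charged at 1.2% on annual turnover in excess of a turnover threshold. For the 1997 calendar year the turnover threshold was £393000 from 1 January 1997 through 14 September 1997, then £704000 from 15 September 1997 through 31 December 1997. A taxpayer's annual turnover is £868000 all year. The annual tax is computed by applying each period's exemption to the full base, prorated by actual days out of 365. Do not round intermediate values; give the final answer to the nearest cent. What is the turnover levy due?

1 January – 14 September 1997: 257 days, exemption £393000 → (£868000 − £393000) × 1.2% × 257/365 = £4013.4247
15 September – 31 December 1997: 108 days, exemption £704000 → (£868000 − £704000) × 1.2% × 108/365 = £582.3123
Total = £4595.7370

£4595.74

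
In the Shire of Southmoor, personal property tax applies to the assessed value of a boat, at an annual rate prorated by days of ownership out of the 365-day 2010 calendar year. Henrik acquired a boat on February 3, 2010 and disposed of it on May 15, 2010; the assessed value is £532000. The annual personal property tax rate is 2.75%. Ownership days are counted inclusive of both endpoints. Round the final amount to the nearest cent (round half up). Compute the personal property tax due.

£4088.38

Days held (February 3 – May 15, 2010): 102 out of 365
Tax = £532000 × 2.75% × 102/365 = £4088.3836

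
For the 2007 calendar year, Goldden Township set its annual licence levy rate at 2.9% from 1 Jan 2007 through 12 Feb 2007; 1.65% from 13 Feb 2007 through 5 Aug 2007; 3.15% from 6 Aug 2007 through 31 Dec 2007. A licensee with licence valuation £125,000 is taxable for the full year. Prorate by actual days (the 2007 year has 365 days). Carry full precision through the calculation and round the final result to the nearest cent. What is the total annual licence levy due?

1 Jan – 12 Feb 2007: 43 days at 2.9% → £125,000 × 2.9% × 43/365 = £427.0548
13 Feb – 5 Aug 2007: 174 days at 1.65% → £125,000 × 1.65% × 174/365 = £983.2192
6 Aug – 31 Dec 2007: 148 days at 3.15% → £125,000 × 3.15% × 148/365 = £1,596.5753
Total = £3,006.8493

£3,006.85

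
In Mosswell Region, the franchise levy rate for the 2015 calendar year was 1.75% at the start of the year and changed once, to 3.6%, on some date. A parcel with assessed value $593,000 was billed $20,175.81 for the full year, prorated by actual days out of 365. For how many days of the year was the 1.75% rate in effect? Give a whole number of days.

39 days

Let d = days at the first rate; then 365 − d days at the second rate.
$593,000 × [1.75%·d + 3.6%·(365−d)] / 365 = $20,175.81
Solving gives d = 39, so the new rate took effect on February 9, 2015.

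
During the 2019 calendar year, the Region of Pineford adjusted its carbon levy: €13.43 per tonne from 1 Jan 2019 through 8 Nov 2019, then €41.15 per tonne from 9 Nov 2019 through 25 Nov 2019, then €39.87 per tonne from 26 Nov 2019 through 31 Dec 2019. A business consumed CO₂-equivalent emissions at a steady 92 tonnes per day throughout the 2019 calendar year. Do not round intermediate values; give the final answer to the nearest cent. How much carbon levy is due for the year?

€581902.76

1 Jan – 8 Nov 2019: 312 days × 92 tonnes/day = 28,704 tonnes at €13.43/tonne → €385494.72
9 Nov – 25 Nov 2019: 17 days × 92 tonnes/day = 1,564 tonnes at €41.15/tonne → €64358.60
26 Nov – 31 Dec 2019: 36 days × 92 tonnes/day = 3,312 tonnes at €39.87/tonne → €132049.44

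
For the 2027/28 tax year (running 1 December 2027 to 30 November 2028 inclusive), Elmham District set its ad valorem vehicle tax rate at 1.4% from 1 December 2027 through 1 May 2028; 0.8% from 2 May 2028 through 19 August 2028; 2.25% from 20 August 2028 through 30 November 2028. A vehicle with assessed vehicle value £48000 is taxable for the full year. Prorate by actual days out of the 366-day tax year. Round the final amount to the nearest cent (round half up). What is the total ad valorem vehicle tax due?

1 December 2027 – 1 May 2028: 153 days at 1.4% → £48000 × 1.4% × 153/366 = £280.9180
2 May – 19 August 2028: 110 days at 0.8% → £48000 × 0.8% × 110/366 = £115.4098
20 August – 30 November 2028: 103 days at 2.25% → £48000 × 2.25% × 103/366 = £303.9344
Total = £700.2623

£700.26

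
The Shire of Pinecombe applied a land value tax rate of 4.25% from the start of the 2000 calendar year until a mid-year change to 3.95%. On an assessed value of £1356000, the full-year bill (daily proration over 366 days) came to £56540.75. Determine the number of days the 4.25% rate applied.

268 days

Let d = days at the first rate; then 366 − d days at the second rate.
£1356000 × [4.25%·d + 3.95%·(366−d)] / 366 = £56540.75
Solving gives d = 268, so the new rate took effect on 25 Sep 2000.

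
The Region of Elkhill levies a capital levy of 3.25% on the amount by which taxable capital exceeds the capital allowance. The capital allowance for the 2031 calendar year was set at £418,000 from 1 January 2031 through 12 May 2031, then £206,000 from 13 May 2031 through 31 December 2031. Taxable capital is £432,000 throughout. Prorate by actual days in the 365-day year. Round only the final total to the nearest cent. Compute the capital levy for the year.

£4,853.27

1 January – 12 May 2031: 132 days, exemption £418,000 → (£432,000 − £418,000) × 3.25% × 132/365 = £164.5479
13 May – 31 December 2031: 233 days, exemption £206,000 → (£432,000 − £206,000) × 3.25% × 233/365 = £4,688.7260
Total = £4,853.2740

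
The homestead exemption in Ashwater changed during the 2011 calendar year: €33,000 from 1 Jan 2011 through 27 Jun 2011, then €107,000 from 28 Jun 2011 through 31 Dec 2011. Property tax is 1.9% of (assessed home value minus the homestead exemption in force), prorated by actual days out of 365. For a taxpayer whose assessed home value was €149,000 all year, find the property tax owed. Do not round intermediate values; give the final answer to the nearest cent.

€1,483.67

1 Jan – 27 Jun 2011: 178 days, exemption €33,000 → (€149,000 − €33,000) × 1.9% × 178/365 = €1,074.8274
28 Jun – 31 Dec 2011: 187 days, exemption €107,000 → (€149,000 − €107,000) × 1.9% × 187/365 = €408.8384
Total = €1,483.6658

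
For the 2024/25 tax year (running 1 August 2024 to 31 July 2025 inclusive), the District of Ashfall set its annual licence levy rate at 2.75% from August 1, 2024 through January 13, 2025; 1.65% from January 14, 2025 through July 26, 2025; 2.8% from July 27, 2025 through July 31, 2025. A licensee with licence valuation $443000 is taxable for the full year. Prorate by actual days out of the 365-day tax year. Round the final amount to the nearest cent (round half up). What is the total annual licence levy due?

$9595.50

August 1, 2024 – January 13, 2025: 166 days at 2.75% → $443000 × 2.75% × 166/365 = $5540.5342
January 14 – July 26, 2025: 194 days at 1.65% → $443000 × 1.65% × 194/365 = $3885.0493
July 27 – July 31, 2025: 5 days at 2.8% → $443000 × 2.8% × 5/365 = $169.9178
Total = $9595.5014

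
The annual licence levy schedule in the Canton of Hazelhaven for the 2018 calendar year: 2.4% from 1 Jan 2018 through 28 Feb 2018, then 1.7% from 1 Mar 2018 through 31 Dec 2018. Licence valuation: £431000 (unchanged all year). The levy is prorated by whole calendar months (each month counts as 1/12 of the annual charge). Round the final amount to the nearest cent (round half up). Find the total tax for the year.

1 Jan – 28 Feb 2018: 2 months at 2.4% → £431000 × 2.4% × 2/12 = £1724.0000
1 Mar – 31 Dec 2018: 10 months at 1.7% → £431000 × 1.7% × 10/12 = £6105.8333
Total = £7829.8333

£7829.83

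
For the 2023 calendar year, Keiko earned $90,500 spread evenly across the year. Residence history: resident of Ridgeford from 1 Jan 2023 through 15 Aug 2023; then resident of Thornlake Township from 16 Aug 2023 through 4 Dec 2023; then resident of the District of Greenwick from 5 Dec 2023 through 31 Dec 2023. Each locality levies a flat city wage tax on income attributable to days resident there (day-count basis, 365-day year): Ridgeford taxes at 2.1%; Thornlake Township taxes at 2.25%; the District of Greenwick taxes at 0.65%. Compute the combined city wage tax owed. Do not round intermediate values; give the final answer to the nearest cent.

$1,844.71

Ridgeford, 1 Jan – 15 Aug 2023: 227 days → $90,500 × 2.1% × 227/365 = $1,181.9548
Thornlake Township, 16 Aug – 4 Dec 2023: 111 days → $90,500 × 2.25% × 111/365 = $619.2432
The District of Greenwick, 5 Dec – 31 Dec 2023: 27 days → $90,500 × 0.65% × 27/365 = $43.5144
Total = $1,844.7123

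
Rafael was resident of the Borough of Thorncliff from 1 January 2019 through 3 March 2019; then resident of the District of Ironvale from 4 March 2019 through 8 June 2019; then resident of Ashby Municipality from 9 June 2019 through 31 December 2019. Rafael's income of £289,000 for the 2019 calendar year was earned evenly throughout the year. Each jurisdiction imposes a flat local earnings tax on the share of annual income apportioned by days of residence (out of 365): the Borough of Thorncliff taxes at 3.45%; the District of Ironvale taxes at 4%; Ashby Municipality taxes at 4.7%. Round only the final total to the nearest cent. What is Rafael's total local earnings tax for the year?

The Borough of Thorncliff, 1 January – 3 March 2019: 62 days → £289,000 × 3.45% × 62/365 = £1,693.6192
The District of Ironvale, 4 March – 8 June 2019: 97 days → £289,000 × 4% × 97/365 = £3,072.1096
Ashby Municipality, 9 June – 31 December 2019: 206 days → £289,000 × 4.7% × 206/365 = £7,666.0219
Total = £12,431.7507

£12,431.75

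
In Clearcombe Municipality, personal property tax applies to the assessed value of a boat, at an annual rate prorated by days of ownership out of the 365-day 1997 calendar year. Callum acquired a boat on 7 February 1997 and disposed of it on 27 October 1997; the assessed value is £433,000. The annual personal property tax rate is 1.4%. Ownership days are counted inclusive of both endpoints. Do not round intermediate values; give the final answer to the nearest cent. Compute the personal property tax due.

£4,367.96

Days held (7 February – 27 October 1997): 263 out of 365
Tax = £433,000 × 1.4% × 263/365 = £4,367.9616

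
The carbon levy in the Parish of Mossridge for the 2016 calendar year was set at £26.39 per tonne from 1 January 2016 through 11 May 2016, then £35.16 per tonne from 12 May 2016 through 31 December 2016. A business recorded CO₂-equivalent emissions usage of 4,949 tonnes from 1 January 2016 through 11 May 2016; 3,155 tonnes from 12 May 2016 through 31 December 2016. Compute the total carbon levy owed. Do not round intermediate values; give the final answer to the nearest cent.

1 January – 11 May 2016: 4,949 tonnes at £26.39/tonne → £130,604.11
12 May – 31 December 2016: 3,155 tonnes at £35.16/tonne → £110,929.80

£241,533.91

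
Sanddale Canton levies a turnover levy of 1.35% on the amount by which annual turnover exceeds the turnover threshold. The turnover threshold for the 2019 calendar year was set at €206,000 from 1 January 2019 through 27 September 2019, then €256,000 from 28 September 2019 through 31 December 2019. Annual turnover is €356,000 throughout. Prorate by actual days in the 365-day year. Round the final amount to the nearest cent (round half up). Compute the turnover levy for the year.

1 January – 27 September 2019: 270 days, exemption €206,000 → (€356,000 − €206,000) × 1.35% × 270/365 = €1,497.9452
28 September – 31 December 2019: 95 days, exemption €256,000 → (€356,000 − €256,000) × 1.35% × 95/365 = €351.3699
Total = €1,849.3151

€1,849.32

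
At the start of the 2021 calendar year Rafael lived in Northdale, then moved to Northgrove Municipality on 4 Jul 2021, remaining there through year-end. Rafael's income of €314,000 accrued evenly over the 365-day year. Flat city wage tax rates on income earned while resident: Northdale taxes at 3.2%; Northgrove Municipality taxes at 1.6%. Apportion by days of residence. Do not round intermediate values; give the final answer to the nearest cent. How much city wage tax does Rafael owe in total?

€7,556.65

Northdale, 1 Jan – 3 Jul 2021: 184 days → €314,000 × 3.2% × 184/365 = €5,065.2932
Northgrove Municipality, 4 Jul – 31 Dec 2021: 181 days → €314,000 × 1.6% × 181/365 = €2,491.3534
Total = €7,556.6466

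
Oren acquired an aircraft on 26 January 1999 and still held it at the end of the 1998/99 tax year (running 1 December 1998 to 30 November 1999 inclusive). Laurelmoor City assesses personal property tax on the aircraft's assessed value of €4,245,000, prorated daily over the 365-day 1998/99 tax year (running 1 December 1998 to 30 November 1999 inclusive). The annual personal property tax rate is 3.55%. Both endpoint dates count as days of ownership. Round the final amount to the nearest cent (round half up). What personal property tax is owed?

€127,576.79

Days held (26 January – 30 November 1999): 309 out of 365
Tax = €4,245,000 × 3.55% × 309/365 = €127,576.7877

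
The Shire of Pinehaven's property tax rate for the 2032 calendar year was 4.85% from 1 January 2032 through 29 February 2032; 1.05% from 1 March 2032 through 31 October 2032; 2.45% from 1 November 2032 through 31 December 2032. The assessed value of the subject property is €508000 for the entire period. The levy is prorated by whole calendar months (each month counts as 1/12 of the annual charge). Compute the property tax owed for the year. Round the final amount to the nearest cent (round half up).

1 January – 29 February 2032: 2 months at 4.85% → €508000 × 4.85% × 2/12 = €4106.3333
1 March – 31 October 2032: 8 months at 1.05% → €508000 × 1.05% × 8/12 = €3556.0000
1 November – 31 December 2032: 2 months at 2.45% → €508000 × 2.45% × 2/12 = €2074.3333
Total = €9736.6667

€9736.67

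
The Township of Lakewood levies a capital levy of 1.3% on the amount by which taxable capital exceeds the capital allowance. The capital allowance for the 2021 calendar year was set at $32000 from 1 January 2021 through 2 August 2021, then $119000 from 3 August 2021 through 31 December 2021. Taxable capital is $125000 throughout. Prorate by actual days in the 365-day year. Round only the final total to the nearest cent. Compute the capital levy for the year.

$741.11

1 January – 2 August 2021: 214 days, exemption $32000 → ($125000 − $32000) × 1.3% × 214/365 = $708.8384
3 August – 31 December 2021: 151 days, exemption $119000 → ($125000 − $119000) × 1.3% × 151/365 = $32.2685
Total = $741.1068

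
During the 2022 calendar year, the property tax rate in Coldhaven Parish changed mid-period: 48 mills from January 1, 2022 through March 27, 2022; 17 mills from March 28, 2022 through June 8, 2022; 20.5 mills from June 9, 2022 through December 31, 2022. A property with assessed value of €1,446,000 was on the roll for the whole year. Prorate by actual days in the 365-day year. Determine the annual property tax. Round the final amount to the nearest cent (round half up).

€38,000.09

January 1 – March 27, 2022: 86 days at 48 mills → €1,446,000 × 4.8% × 86/365 = €16,353.6658
March 28 – June 8, 2022: 73 days at 17 mills → €1,446,000 × 1.7% × 73/365 = €4,916.4000
June 9 – December 31, 2022: 206 days at 20.5 mills → €1,446,000 × 2.05% × 206/365 = €16,730.0219
Total = €38,000.0877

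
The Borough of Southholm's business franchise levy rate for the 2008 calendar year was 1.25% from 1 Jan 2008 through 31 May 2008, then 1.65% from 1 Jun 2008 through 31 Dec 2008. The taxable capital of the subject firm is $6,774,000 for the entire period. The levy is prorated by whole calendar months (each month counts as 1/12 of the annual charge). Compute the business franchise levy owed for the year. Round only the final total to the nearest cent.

1 Jan – 31 May 2008: 5 months at 1.25% → $6,774,000 × 1.25% × 5/12 = $35,281.2500
1 Jun – 31 Dec 2008: 7 months at 1.65% → $6,774,000 × 1.65% × 7/12 = $65,199.7500
Total = $100,481.0000

$100,481.00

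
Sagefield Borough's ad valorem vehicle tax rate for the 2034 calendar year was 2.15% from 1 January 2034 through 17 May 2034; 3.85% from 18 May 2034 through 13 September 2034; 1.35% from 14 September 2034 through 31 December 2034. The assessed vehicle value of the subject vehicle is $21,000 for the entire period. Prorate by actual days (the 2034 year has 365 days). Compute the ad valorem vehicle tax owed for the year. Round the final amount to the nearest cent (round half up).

$517.72

1 January – 17 May 2034: 137 days at 2.15% → $21,000 × 2.15% × 137/365 = $169.4671
18 May – 13 September 2034: 119 days at 3.85% → $21,000 × 3.85% × 119/365 = $263.5932
14 September – 31 December 2034: 109 days at 1.35% → $21,000 × 1.35% × 109/365 = $84.6616
Total = $517.7219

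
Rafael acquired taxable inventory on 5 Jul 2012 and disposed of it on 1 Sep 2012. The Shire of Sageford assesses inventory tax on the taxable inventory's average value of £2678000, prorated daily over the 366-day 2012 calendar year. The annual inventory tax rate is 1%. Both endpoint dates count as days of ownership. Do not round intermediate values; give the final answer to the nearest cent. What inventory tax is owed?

Days held (5 Jul – 1 Sep 2012): 59 out of 366
Tax = £2678000 × 1% × 59/366 = £4316.9945

£4316.99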